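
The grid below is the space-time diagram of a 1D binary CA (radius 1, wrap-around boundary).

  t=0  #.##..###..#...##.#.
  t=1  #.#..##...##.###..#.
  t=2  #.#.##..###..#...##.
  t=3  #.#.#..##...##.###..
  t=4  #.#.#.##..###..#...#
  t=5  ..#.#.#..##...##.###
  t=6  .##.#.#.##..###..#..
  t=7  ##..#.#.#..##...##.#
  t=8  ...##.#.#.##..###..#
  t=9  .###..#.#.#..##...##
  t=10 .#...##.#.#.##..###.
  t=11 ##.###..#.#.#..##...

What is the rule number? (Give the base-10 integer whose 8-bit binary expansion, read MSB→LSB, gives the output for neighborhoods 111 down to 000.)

  ### -> .   bit 7 = 0  t=0,i=7
  ##. -> .   bit 6 = 0  t=0,i=3
  #.# -> .   bit 5 = 0  t=0,i=1
  #.. -> .   bit 4 = 0  t=0,i=4
  .## -> #   bit 3 = 1  t=0,i=2
  .#. -> #   bit 2 = 1  t=0,i=0
  ..# -> #   bit 1 = 1  t=0,i=5
  ... -> #   bit 0 = 1  t=0,i=13
  bits 00001111 = 15

15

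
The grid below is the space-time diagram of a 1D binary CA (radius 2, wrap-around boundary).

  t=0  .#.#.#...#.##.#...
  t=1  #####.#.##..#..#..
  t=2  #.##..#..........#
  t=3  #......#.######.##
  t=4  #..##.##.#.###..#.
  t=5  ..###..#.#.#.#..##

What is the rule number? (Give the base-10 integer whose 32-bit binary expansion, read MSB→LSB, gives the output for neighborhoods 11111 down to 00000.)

3500680685

  ##### -> #   bit 31 = 1  t=1,i=2
  ####. -> #   bit 30 = 1  t=1,i=3
  ###.# -> .   bit 29 = 0  t=1,i=4
  ###.. -> #   bit 28 = 1  t=3,i=0
  ##.## -> .   bit 27 = 0  t=2,i=1
  ##.#. -> .   bit 26 = 0  t=0,i=13
  ##..# -> .   bit 25 = 0  t=1,i=10
  ##... -> .   bit 24 = 0  t=3,i=1
  #.### -> #   bit 23 = 1  t=3,i=9
  #.##. -> .   bit 22 = 0  t=0,i=11
  #.#.# -> #   bit 21 = 1  t=0,i=3
  #.#.. -> .   bit 20 = 0  t=0,i=5
  #..## -> #   bit 19 = 1  t=1,i=17
  #..#. -> .   bit 18 = 0  t=1,i=11
  #...# -> .   bit 17 = 0  t=0,i=7
  #.... -> .   bit 16 = 0  t=0,i=16
  .#### -> .   bit 15 = 0  t=1,i=1
  .###. -> .   bit 14 = 0  t=3,i=17
  .##.# -> #   bit 13 = 1  t=0,i=12
  .##.. -> .   bit 12 = 0  t=1,i=9
  .#.## -> .   bit 11 = 0  t=0,i=10
  .#.#. -> #   bit 10 = 1  t=0,i=2
  .#..# -> .   bit 9 = 0  t=1,i=13
  .#... -> #   bit 8 = 1  t=0,i=6
  ..### -> #   bit 7 = 1  t=1,i=0
  ..##. -> #   bit 6 = 1  t=2,i=17
  ..#.# -> #   bit 5 = 1  t=0,i=1
  ..#.. -> .   bit 4 = 0  t=1,i=12
  ...## -> #   bit 3 = 1  t=2,i=16
  ...#. -> #   bit 2 = 1  t=0,i=0
  ....# -> .   bit 1 = 0  t=0,i=17
  ..... -> #   bit 0 = 1  t=2,i=9
  bits 11010000101010000010010111101101 = 3500680685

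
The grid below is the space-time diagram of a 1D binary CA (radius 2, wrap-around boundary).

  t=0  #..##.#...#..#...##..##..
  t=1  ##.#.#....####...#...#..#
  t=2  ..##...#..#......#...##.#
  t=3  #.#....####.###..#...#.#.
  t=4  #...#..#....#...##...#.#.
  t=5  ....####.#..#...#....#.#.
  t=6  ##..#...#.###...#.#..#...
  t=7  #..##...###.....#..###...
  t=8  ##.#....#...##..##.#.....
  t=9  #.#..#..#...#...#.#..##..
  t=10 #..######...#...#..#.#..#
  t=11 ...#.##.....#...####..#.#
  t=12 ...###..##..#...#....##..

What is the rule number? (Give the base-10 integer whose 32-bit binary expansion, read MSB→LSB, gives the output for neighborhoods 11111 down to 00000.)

  #####|#  b31=1 t=10,i=5
  ####.|.  b30=0 t=1,i=12
  ###.#|.  b29=0 t=1,i=1
  ###..|.  b28=0 t=1,i=13
  ##.##|.  b27=0 t=3,i=11
  ##.#.|#  b26=1 t=0,i=5
  ##..#|.  b25=0 t=0,i=19
  ##...|.  b24=0 t=1,i=14
  #.###|#  b23=1 t=3,i=12
  #.##.|#  b22=1 t=11,i=5
  #.#.#|#  b21=1 t=1,i=3
  #.#..|.  b20=0 t=0,i=6
  #..##|.  b19=0 t=0,i=2
  #..#.|#  b18=1 t=0,i=12
  #...#|.  b17=0 t=0,i=8
  #....|#  b16=1 t=1,i=7
  .####|.  b15=0 t=1,i=11
  .###.|.  b14=0 t=1,i=0
  .##.#|.  b13=0 t=0,i=4
  .##..|.  b12=0 t=0,i=18
  .#.##|#  b11=1 t=6,i=9
  .#.#.|.  b10=0 t=1,i=4
  .#..#|#  b9=1 t=0,i=1
  .#...|.  b8=0 t=0,i=7
  ..###|#  b7=1 t=1,i=10
  ..##.|#  b6=1 t=0,i=3
  ..#.#|#  b5=1 t=3,i=21
  ..#..|#  b4=1 t=0,i=0
  ...##|.  b3=0 t=0,i=16
  ...#.|.  b2=0 t=0,i=9
  ....#|.  b1=0 t=1,i=8
  .....|#  b0=1 t=2,i=13
  bits 10000100111001010000101011110001 = 2229603057

2229603057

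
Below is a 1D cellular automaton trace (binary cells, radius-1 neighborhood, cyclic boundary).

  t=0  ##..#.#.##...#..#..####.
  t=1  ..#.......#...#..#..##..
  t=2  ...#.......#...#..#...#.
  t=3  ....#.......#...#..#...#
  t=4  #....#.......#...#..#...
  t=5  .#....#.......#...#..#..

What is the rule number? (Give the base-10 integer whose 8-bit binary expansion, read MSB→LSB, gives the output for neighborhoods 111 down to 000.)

144

  nb ###: next=#  (t=0,i=20, bit7=1)
  nb ##.: next=.  (t=0,i=1, bit6=0)
  nb #.#: next=.  (t=0,i=5, bit5=0)
  nb #..: next=#  (t=0,i=2, bit4=1)
  nb .##: next=.  (t=0,i=0, bit3=0)
  nb .#.: next=.  (t=0,i=4, bit2=0)
  nb ..#: next=.  (t=0,i=3, bit1=0)
  nb ...: next=.  (t=0,i=11, bit0=0)
  bits 10010000 = 144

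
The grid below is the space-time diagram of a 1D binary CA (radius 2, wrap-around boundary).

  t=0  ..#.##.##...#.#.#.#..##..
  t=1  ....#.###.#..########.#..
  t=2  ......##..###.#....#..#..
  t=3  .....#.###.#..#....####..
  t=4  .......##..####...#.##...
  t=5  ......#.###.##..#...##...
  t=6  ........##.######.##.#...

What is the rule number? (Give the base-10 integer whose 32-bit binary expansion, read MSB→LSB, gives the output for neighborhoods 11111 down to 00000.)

1258214936

  nb #####: next=.  (t=1,i=15, bit31=0)
  nb ####.: next=#  (t=1,i=19, bit30=1)
  nb ###.#: next=.  (t=1,i=8, bit29=0)
  nb ###..: next=.  (t=3,i=22, bit28=0)
  nb ##.##: next=#  (t=0,i=6, bit27=1)
  nb ##.#.: next=.  (t=1,i=9, bit26=0)
  nb ##..#: next=#  (t=2,i=8, bit25=1)
  nb ##...: next=.  (t=0,i=9, bit24=0)
  nb #.###: next=#  (t=1,i=6, bit23=1)
  nb #.##.: next=#  (t=0,i=4, bit22=1)
  nb #.#.#: next=#  (t=0,i=14, bit21=1)
  nb #.#..: next=#  (t=0,i=18, bit20=1)
  nb #..##: next=#  (t=0,i=20, bit19=1)
  nb #..#.: next=#  (t=2,i=21, bit18=1)
  nb #...#: next=#  (t=0,i=10, bit17=1)
  nb #....: next=.  (t=0,i=24, bit16=0)
  nb .####: next=#  (t=1,i=14, bit15=1)
  nb .###.: next=#  (t=1,i=7, bit14=1)
  nb .##.#: next=.  (t=0,i=5, bit13=0)
  nb .##..: next=#  (t=0,i=8, bit12=1)
  nb .#.##: next=.  (t=0,i=3, bit11=0)
  nb .#.#.: next=#  (t=0,i=13, bit10=1)
  nb .#..#: next=#  (t=0,i=19, bit9=1)
  nb .#...: next=.  (t=1,i=23, bit8=0)
  nb ..###: next=.  (t=1,i=13, bit7=0)
  nb ..##.: next=.  (t=0,i=21, bit6=0)
  nb ..#.#: next=.  (t=0,i=2, bit5=0)
  nb ..#..: next=#  (t=2,i=19, bit4=1)
  nb ...##: next=#  (t=2,i=5, bit3=1)
  nb ...#.: next=.  (t=0,i=1, bit2=0)
  nb ....#: next=.  (t=0,i=0, bit1=0)
  nb .....: next=.  (t=1,i=0, bit0=0)
  bits 01001010111111101101011000011000 = 1258214936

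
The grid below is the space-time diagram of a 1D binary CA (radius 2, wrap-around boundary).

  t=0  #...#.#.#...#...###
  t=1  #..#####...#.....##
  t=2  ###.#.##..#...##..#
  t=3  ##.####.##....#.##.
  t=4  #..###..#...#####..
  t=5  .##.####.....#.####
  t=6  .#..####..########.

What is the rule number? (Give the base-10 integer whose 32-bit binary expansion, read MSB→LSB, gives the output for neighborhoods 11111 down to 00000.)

  #####|.  b31=0 t=1,i=5
  ####.|#  b30=1 t=0,i=18
  ###.#|.  b29=0 t=2,i=2
  ###..|#  b28=1 t=0,i=0
  ##.##|.  b27=0 t=3,i=2
  ##.#.|#  b26=1 t=2,i=3
  ##..#|#  b25=1 t=1,i=1
  ##...|.  b24=0 t=0,i=1
  #.###|#  b23=1 t=3,i=3
  #.##.|#  b22=1 t=2,i=6
  #.#.#|#  b21=1 t=0,i=6
  #.#..|.  b20=0 t=0,i=8
  #..##|#  b19=1 t=1,i=2
  #..#.|#  b18=1 t=2,i=9
  #...#|.  b17=0 t=0,i=2
  #....|.  b16=0 t=1,i=13
  .####|#  b15=1 t=0,i=17
  .###.|#  b14=1 t=1,i=18
  .##.#|.  b13=0 t=3,i=1
  .##..|.  b12=0 t=2,i=7
  .#.##|#  b11=1 t=2,i=5
  .#.#.|#  b10=1 t=0,i=5
  .#..#|#  b9=1 t=4,i=1
  .#...|.  b8=0 t=0,i=9
  ..###|.  b7=0 t=0,i=16
  ..##.|#  b6=1 t=2,i=14
  ..#.#|#  b5=1 t=0,i=4
  ..#..|.  b4=0 t=0,i=12
  ...##|.  b3=0 t=0,i=15
  ...#.|#  b2=1 t=0,i=3
  ....#|#  b1=1 t=1,i=15
  .....|#  b0=1 t=1,i=14
  bits 01010110111011001100111001100111 = 1458359911

1458359911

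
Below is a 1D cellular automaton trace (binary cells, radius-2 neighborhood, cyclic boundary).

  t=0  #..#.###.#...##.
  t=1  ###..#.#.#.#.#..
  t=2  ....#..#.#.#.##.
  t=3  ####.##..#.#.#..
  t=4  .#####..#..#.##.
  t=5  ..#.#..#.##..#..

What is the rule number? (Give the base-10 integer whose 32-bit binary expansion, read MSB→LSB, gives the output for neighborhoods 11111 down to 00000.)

1761051207

  ##### -> .   bit 31 = 0  t=4,i=3
  ####. -> #   bit 30 = 1  t=3,i=2
  ###.# -> #   bit 29 = 1  t=0,i=7
  ###.. -> .   bit 28 = 0  t=1,i=2
  ##.## -> #   bit 27 = 1  t=3,i=4
  ##.#. -> .   bit 26 = 0  t=0,i=8
  ##..# -> .   bit 25 = 0  t=1,i=3
  ##... -> .   bit 24 = 0  t=2,i=15
  #.### -> #   bit 23 = 1  t=0,i=5
  #.##. -> #   bit 22 = 1  t=2,i=13
  #.#.# -> #   bit 21 = 1  t=1,i=7
  #.#.. -> #   bit 20 = 1  t=0,i=0
  #..## -> .   bit 19 = 0  t=1,i=15
  #..#. -> #   bit 18 = 1  t=0,i=2
  #...# -> #   bit 17 = 1  t=0,i=11
  #.... -> #   bit 16 = 1  t=2,i=0
  .#### -> #   bit 15 = 1  t=3,i=1
  .###. -> .   bit 14 = 0  t=0,i=6
  .##.# -> .   bit 13 = 0  t=0,i=14
  .##.. -> .   bit 12 = 0  t=2,i=14
  .#.## -> .   bit 11 = 0  t=0,i=4
  .#.#. -> .   bit 10 = 0  t=1,i=6
  .#..# -> #   bit 9 = 1  t=0,i=1
  .#... -> .   bit 8 = 0  t=0,i=10
  ..### -> .   bit 7 = 0  t=1,i=0
  ..##. -> #   bit 6 = 1  t=0,i=13
  ..#.# -> .   bit 5 = 0  t=0,i=3
  ..#.. -> .   bit 4 = 0  t=2,i=4
  ...## -> .   bit 3 = 0  t=0,i=12
  ...#. -> #   bit 2 = 1  t=2,i=3
  ....# -> #   bit 1 = 1  t=2,i=2
  ..... -> #   bit 0 = 1  t=2,i=1
  bits 01101000111101111000001001000111 = 1761051207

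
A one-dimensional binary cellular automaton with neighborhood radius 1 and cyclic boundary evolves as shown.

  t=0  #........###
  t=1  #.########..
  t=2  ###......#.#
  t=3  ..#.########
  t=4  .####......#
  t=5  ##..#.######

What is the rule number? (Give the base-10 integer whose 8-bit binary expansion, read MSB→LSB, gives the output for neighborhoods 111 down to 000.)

  [7] ### => .  t=0,i=10
  [6] ##. => #  t=0,i=0
  [5] #.# => #  t=1,i=1
  [4] #.. => .  t=0,i=1
  [3] .## => #  t=0,i=9
  [2] .#. => #  t=1,i=0
  [1] ..# => #  t=0,i=8
  [0] ... => #  t=0,i=2
  bits 01101111 = 111

111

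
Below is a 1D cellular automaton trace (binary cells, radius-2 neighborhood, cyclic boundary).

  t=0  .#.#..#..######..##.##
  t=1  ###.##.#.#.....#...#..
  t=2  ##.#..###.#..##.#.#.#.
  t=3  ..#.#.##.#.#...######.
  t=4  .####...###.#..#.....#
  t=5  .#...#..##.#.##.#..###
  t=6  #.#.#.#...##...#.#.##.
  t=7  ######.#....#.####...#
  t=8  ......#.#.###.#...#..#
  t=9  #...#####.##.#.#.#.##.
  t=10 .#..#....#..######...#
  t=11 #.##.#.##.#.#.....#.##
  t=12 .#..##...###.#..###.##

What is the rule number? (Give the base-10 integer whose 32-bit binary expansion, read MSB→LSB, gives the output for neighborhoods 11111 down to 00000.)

262424486

  [31] ##### => .  t=0,i=11
  [30] ####. => .  t=0,i=13
  [29] ###.# => .  t=1,i=2
  [28] ###.. => .  t=0,i=14
  [27] ##.## => #  t=0,i=19
  [26] ##.#. => #  t=0,i=0
  [25] ##..# => #  t=0,i=15
  [24] ##... => #  t=3,i=21
  [23] #.### => #  t=4,i=1
  [22] #.##. => .  t=0,i=20
  [21] #.#.# => #  t=0,i=1
  [20] #.#.. => .  t=0,i=3
  [19] #..## => .  t=0,i=8
  [18] #..#. => #  t=0,i=5
  [17] #...# => .  t=1,i=17
  [16] #.... => .  t=1,i=11
  [15] .#### => .  t=0,i=10
  [14] .###. => #  t=1,i=1
  [13] .##.# => .  t=0,i=18
  [12] .##.. => .  t=6,i=11
  [11] .#.## => .  t=2,i=21
  [10] .#.#. => #  t=0,i=2
  [9] .#..# => #  t=0,i=4
  [8] .#... => #  t=1,i=10
  [7] ..### => #  t=0,i=9
  [6] ..##. => .  t=0,i=17
  [5] ..#.# => #  t=3,i=2
  [4] ..#.. => .  t=0,i=6
  [3] ...## => .  t=3,i=14
  [2] ...#. => #  t=1,i=14
  [1] ....# => #  t=1,i=13
  [0] ..... => .  t=1,i=12
  bits 00001111101001000100011110100110 = 262424486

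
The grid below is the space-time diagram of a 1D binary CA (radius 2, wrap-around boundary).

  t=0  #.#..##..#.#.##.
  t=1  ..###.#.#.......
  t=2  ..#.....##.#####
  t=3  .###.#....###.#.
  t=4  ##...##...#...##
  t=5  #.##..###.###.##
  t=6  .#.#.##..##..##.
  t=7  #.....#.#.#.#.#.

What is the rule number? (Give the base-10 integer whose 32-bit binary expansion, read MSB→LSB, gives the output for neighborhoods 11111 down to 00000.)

1235129233

  #####|.  b31=0 t=2,i=13
  ####.|#  b30=1 t=2,i=14
  ###.#|.  b29=0 t=1,i=4
  ###..|.  b28=0 t=2,i=15
  ##.##|#  b27=1 t=2,i=10
  ##.#.|.  b26=0 t=0,i=15
  ##..#|.  b25=0 t=0,i=7
  ##...|#  b24=1 t=4,i=2
  #.###|#  b23=1 t=2,i=11
  #.##.|.  b22=0 t=0,i=13
  #.#.#|.  b21=0 t=0,i=0
  #.#..|#  b20=1 t=0,i=2
  #..##|#  b19=1 t=0,i=4
  #..#.|#  b18=1 t=0,i=8
  #...#|#  b17=1 t=4,i=3
  #....|.  b16=0 t=1,i=10
  .####|#  b15=1 t=2,i=12
  .###.|.  b14=0 t=1,i=3
  .##.#|.  b13=0 t=0,i=14
  .##..|#  b12=1 t=0,i=6
  .#.##|.  b11=0 t=0,i=12
  .#.#.|.  b10=0 t=0,i=1
  .#..#|#  b9=1 t=0,i=3
  .#...|#  b8=1 t=1,i=9
  ..###|#  b7=1 t=1,i=2
  ..##.|.  b6=0 t=0,i=5
  ..#.#|.  b5=0 t=0,i=9
  ..#..|#  b4=1 t=2,i=2
  ...##|.  b3=0 t=1,i=1
  ...#.|.  b2=0 t=4,i=9
  ....#|.  b1=0 t=1,i=0
  .....|#  b0=1 t=1,i=11
  bits 01001001100111101001001110010001 = 1235129233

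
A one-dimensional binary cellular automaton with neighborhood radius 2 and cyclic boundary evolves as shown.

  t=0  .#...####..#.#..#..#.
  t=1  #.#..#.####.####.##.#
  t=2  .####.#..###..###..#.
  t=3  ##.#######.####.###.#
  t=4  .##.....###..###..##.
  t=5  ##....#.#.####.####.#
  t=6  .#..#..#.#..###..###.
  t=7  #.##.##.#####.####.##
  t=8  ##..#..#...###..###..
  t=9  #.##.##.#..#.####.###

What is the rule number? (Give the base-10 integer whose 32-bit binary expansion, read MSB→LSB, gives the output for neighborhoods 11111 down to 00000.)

2115768258

  ##### -> .   bit 31 = 0  t=3,i=5
  ####. -> #   bit 30 = 1  t=0,i=7
  ###.# -> #   bit 29 = 1  t=1,i=10
  ###.. -> #   bit 28 = 1  t=0,i=8
  ##.## -> #   bit 27 = 1  t=1,i=11
  ##.#. -> #   bit 26 = 1  t=1,i=1
  ##..# -> #   bit 25 = 1  t=0,i=9
  ##... -> .   bit 24 = 0  t=4,i=3
  #.### -> .   bit 23 = 0  t=1,i=7
  #.##. -> .   bit 22 = 0  t=1,i=17
  #.#.# -> .   bit 21 = 0  t=5,i=8
  #.#.. -> #   bit 20 = 1  t=0,i=13
  #..## -> #   bit 19 = 1  t=2,i=0
  #..#. -> #   bit 18 = 1  t=0,i=0
  #...# -> .   bit 17 = 0  t=0,i=3
  #.... -> .   bit 16 = 0  t=4,i=4
  .#### -> .   bit 15 = 0  t=0,i=6
  .###. -> .   bit 14 = 0  t=2,i=10
  .##.# -> .   bit 13 = 0  t=1,i=0
  .##.. -> .   bit 12 = 0  t=4,i=2
  .#.## -> #   bit 11 = 1  t=1,i=6
  .#.#. -> #   bit 10 = 1  t=0,i=12
  .#..# -> #   bit 9 = 1  t=0,i=14
  .#... -> #   bit 8 = 1  t=0,i=2
  ..### -> #   bit 7 = 1  t=0,i=5
  ..##. -> #   bit 6 = 1  t=4,i=1
  ..#.# -> .   bit 5 = 0  t=0,i=11
  ..#.. -> .   bit 4 = 0  t=0,i=1
  ...## -> .   bit 3 = 0  t=0,i=4
  ...#. -> .   bit 2 = 0  t=5,i=5
  ....# -> #   bit 1 = 1  t=4,i=6
  ..... -> .   bit 0 = 0  t=4,i=5
  bits 01111110000111000000111111000010 = 2115768258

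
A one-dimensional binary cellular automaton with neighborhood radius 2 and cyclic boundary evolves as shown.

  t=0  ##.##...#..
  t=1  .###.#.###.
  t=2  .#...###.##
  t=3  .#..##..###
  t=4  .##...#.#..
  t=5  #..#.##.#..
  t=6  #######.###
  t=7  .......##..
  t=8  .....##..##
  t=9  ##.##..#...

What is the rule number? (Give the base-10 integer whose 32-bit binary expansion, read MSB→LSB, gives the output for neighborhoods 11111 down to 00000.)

469052094

  #####|.  b31=0 t=6,i=0
  ####.|.  b30=0 t=6,i=5
  ###.#|.  b29=0 t=1,i=3
  ###..|#  b28=1 t=1,i=9
  ##.##|#  b27=1 t=0,i=2
  ##.#.|.  b26=0 t=1,i=4
  ##..#|#  b25=1 t=1,i=10
  ##...|#  b24=1 t=0,i=5
  #.###|#  b23=1 t=1,i=7
  #.##.|#  b22=1 t=0,i=3
  #.#.#|#  b21=1 t=1,i=5
  #.#..|#  b20=1 t=2,i=1
  #..##|.  b19=0 t=0,i=10
  #..#.|#  b18=1 t=5,i=2
  #...#|.  b17=0 t=0,i=6
  #....|#  b16=1 t=7,i=10
  .####|.  b15=0 t=6,i=9
  .###.|.  b14=0 t=1,i=2
  .##.#|#  b13=1 t=0,i=1
  .##..|.  b12=0 t=0,i=4
  .#.##|#  b11=1 t=1,i=6
  .#.#.|.  b10=0 t=4,i=7
  .#..#|#  b9=1 t=0,i=9
  .#...|.  b8=0 t=2,i=2
  ..###|#  b7=1 t=1,i=1
  ..##.|.  b6=0 t=0,i=0
  ..#.#|#  b5=1 t=4,i=6
  ..#..|#  b4=1 t=0,i=8
  ...##|#  b3=1 t=2,i=4
  ...#.|#  b2=1 t=0,i=7
  ....#|#  b1=1 t=7,i=5
  .....|.  b0=0 t=7,i=0
  bits 00011011111101010010101010111110 = 469052094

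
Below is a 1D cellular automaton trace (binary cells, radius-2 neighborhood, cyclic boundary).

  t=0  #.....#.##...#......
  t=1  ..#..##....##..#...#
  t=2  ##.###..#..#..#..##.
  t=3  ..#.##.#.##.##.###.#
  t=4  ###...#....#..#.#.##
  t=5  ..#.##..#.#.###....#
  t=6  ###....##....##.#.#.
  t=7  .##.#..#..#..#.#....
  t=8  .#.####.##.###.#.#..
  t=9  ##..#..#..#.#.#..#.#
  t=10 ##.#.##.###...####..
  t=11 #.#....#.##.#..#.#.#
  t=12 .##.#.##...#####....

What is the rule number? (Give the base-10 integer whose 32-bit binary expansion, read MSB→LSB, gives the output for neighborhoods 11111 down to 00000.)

471843428

  ##### -> .   bit 31 = 0  t=4,i=0
  ####. -> .   bit 30 = 0  t=4,i=1
  ###.# -> .   bit 29 = 0  t=3,i=17
  ###.. -> #   bit 28 = 1  t=2,i=5
  ##.## -> #   bit 27 = 1  t=2,i=2
  ##.#. -> #   bit 26 = 1  t=3,i=6
  ##..# -> .   bit 25 = 0  t=1,i=13
  ##... -> .   bit 24 = 0  t=0,i=10
  #.### -> .   bit 23 = 0  t=2,i=3
  #.##. -> .   bit 22 = 0  t=0,i=8
  #.#.# -> .   bit 21 = 0  t=3,i=7
  #.#.. -> #   bit 20 = 1  t=3,i=19
  #..## -> #   bit 19 = 1  t=1,i=4
  #..#. -> #   bit 18 = 1  t=1,i=1
  #...# -> #   bit 17 = 1  t=0,i=11
  #.... -> #   bit 16 = 1  t=0,i=2
  .#### -> #   bit 15 = 1  t=4,i=19
  .###. -> #   bit 14 = 1  t=2,i=4
  .##.# -> .   bit 13 = 0  t=2,i=1
  .##.. -> .   bit 12 = 0  t=0,i=9
  .#.## -> .   bit 11 = 0  t=0,i=7
  .#.#. -> .   bit 10 = 0  t=4,i=15
  .#..# -> #   bit 9 = 1  t=1,i=0
  .#... -> .   bit 8 = 0  t=0,i=1
  ..### -> .   bit 7 = 0  t=10,i=14
  ..##. -> #   bit 6 = 1  t=1,i=5
  ..#.# -> #   bit 5 = 1  t=0,i=6
  ..#.. -> .   bit 4 = 0  t=0,i=0
  ...## -> .   bit 3 = 0  t=1,i=10
  ...#. -> #   bit 2 = 1  t=0,i=5
  ....# -> .   bit 1 = 0  t=0,i=4
  ..... -> .   bit 0 = 0  t=0,i=3
  bits 00011100000111111100001001100100 = 471843428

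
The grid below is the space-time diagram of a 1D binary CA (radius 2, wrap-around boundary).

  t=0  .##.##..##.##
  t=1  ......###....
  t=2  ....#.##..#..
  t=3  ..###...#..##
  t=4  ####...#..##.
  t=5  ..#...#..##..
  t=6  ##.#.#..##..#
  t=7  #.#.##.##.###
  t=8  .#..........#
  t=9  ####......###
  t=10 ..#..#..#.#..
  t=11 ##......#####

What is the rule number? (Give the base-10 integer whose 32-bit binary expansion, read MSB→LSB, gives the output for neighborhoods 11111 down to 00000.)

1176061414

  nb #####: next=.  (t=9,i=0, bit31=0)
  nb ####.: next=#  (t=4,i=2, bit30=1)
  nb ###.#: next=.  (t=6,i=1, bit29=0)
  nb ###..: next=.  (t=1,i=8, bit28=0)
  nb ##.##: next=.  (t=0,i=0, bit27=0)
  nb ##.#.: next=#  (t=6,i=2, bit26=1)
  nb ##..#: next=#  (t=0,i=6, bit25=1)
  nb ##...: next=.  (t=1,i=9, bit24=0)
  nb #.###: next=.  (t=4,i=0, bit23=0)
  nb #.##.: next=.  (t=0,i=1, bit22=0)
  nb #.#.#: next=.  (t=6,i=3, bit21=0)
  nb #.#..: next=#  (t=6,i=5, bit20=1)
  nb #..##: next=#  (t=0,i=7, bit19=1)
  nb #..#.: next=.  (t=2,i=9, bit18=0)
  nb #...#: next=.  (t=3,i=6, bit17=0)
  nb #....: next=#  (t=1,i=10, bit16=1)
  nb .####: next=.  (t=4,i=1, bit15=0)
  nb .###.: next=#  (t=1,i=7, bit14=1)
  nb .##.#: next=.  (t=0,i=2, bit13=0)
  nb .##..: next=.  (t=0,i=5, bit12=0)
  nb .#.##: next=.  (t=2,i=5, bit11=0)
  nb .#.#.: next=#  (t=6,i=4, bit10=1)
  nb .#..#: next=.  (t=3,i=9, bit9=0)
  nb .#...: next=#  (t=2,i=11, bit8=1)
  nb ..###: next=#  (t=1,i=6, bit7=1)
  nb ..##.: next=#  (t=0,i=8, bit6=1)
  nb ..#.#: next=#  (t=2,i=4, bit5=1)
  nb ..#..: next=.  (t=2,i=10, bit4=0)
  nb ...##: next=.  (t=1,i=5, bit3=0)
  nb ...#.: next=#  (t=2,i=3, bit2=1)
  nb ....#: next=#  (t=1,i=4, bit1=1)
  nb .....: next=.  (t=1,i=0, bit0=0)
  bits 01000110000110010100010111100110 = 1176061414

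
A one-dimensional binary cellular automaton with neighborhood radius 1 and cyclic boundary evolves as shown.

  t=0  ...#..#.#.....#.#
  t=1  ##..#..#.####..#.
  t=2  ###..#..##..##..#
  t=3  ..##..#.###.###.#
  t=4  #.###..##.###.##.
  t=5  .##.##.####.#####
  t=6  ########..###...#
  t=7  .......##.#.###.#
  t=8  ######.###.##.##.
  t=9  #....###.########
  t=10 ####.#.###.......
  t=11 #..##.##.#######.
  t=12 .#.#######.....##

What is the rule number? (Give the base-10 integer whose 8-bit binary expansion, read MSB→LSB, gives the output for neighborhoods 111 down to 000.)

121

  [7] ### => .  t=1,i=10
  [6] ##. => #  t=1,i=1
  [5] #.# => #  t=0,i=7
  [4] #.. => #  t=0,i=0
  [3] .## => #  t=1,i=0
  [2] .#. => .  t=0,i=3
  [1] ..# => .  t=0,i=2
  [0] ... => #  t=0,i=1
  bits 01111001 = 121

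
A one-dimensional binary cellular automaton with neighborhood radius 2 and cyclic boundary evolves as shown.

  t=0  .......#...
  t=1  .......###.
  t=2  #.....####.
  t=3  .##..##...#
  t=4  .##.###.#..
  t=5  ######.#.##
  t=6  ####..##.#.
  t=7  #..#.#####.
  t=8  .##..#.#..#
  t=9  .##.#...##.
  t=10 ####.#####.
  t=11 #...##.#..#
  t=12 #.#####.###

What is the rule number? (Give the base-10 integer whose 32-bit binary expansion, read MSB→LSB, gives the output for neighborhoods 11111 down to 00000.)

  ##### -> #   bit 31 = 1  t=5,i=0
  ####. -> .   bit 30 = 0  t=2,i=8
  ###.# -> .   bit 29 = 0  t=2,i=9
  ###.. -> #   bit 28 = 1  t=1,i=9
  ##.## -> #   bit 27 = 1  t=4,i=3
  ##.#. -> #   bit 26 = 1  t=2,i=10
  ##..# -> .   bit 25 = 0  t=3,i=3
  ##... -> .   bit 24 = 0  t=1,i=10
  #.### -> #   bit 23 = 1  t=4,i=4
  #.##. -> #   bit 22 = 1  t=3,i=1
  #.#.# -> #   bit 21 = 1  t=5,i=7
  #.#.. -> .   bit 20 = 0  t=2,i=0
  #..## -> #   bit 19 = 1  t=3,i=4
  #..#. -> #   bit 18 = 1  t=7,i=2
  #...# -> #   bit 17 = 1  t=3,i=8
  #.... -> #   bit 16 = 1  t=0,i=9
  .#### -> .   bit 15 = 0  t=2,i=7
  .###. -> #   bit 14 = 1  t=1,i=8
  .##.# -> #   bit 13 = 1  t=4,i=2
  .##.. -> #   bit 12 = 1  t=3,i=2
  .#.## -> .   bit 11 = 0  t=3,i=0
  .#.#. -> .   bit 10 = 0  t=8,i=6
  .#..# -> #   bit 9 = 1  t=7,i=1
  .#... -> #   bit 8 = 1  t=0,i=8
  ..### -> #   bit 7 = 1  t=1,i=7
  ..##. -> #   bit 6 = 1  t=3,i=5
  ..#.# -> .   bit 5 = 0  t=3,i=10
  ..#.. -> #   bit 4 = 1  t=0,i=7
  ...## -> #   bit 3 = 1  t=1,i=6
  ...#. -> .   bit 2 = 0  t=0,i=6
  ....# -> .   bit 1 = 0  t=0,i=5
  ..... -> .   bit 0 = 0  t=0,i=0
  bits 10011100111011110111001111011000 = 2632938456

2632938456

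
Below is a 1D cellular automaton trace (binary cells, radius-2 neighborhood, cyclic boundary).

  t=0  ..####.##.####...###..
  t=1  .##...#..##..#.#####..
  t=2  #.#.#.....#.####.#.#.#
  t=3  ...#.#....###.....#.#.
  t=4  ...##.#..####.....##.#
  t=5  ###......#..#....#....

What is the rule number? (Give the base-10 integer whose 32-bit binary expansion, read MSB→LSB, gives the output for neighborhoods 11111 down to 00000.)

  ##### -> #   bit 31 = 1  t=1,i=17
  ####. -> .   bit 30 = 0  t=0,i=4
  ###.# -> .   bit 29 = 0  t=0,i=5
  ###.. -> #   bit 28 = 1  t=0,i=13
  ##.## -> #   bit 27 = 1  t=0,i=6
  ##.#. -> .   bit 26 = 0  t=2,i=1
  ##..# -> .   bit 25 = 0  t=1,i=11
  ##... -> .   bit 24 = 0  t=0,i=14
  #.### -> #   bit 23 = 1  t=0,i=10
  #.##. -> .   bit 22 = 0  t=0,i=7
  #.#.# -> .   bit 21 = 0  t=2,i=2
  #.#.. -> .   bit 20 = 0  t=2,i=4
  #..## -> .   bit 19 = 0  t=1,i=8
  #..#. -> #   bit 18 = 1  t=1,i=12
  #...# -> #   bit 17 = 1  t=0,i=15
  #.... -> .   bit 16 = 0  t=0,i=21
  .#### -> .   bit 15 = 0  t=0,i=3
  .###. -> #   bit 14 = 1  t=0,i=18
  .##.# -> .   bit 13 = 0  t=0,i=8
  .##.. -> #   bit 12 = 1  t=1,i=2
  .#.## -> #   bit 11 = 1  t=1,i=14
  .#.#. -> #   bit 10 = 1  t=2,i=3
  .#..# -> .   bit 9 = 0  t=1,i=7
  .#... -> #   bit 8 = 1  t=2,i=5
  ..### -> #   bit 7 = 1  t=0,i=2
  ..##. -> .   bit 6 = 0  t=1,i=1
  ..#.# -> #   bit 5 = 1  t=1,i=13
  ..#.. -> .   bit 4 = 0  t=1,i=6
  ...## -> #   bit 3 = 1  t=0,i=1
  ...#. -> .   bit 2 = 0  t=1,i=5
  ....# -> .   bit 1 = 0  t=0,i=0
  ..... -> .   bit 0 = 0  t=2,i=7
  bits 10011000100001100101110110101000 = 2558942632

2558942632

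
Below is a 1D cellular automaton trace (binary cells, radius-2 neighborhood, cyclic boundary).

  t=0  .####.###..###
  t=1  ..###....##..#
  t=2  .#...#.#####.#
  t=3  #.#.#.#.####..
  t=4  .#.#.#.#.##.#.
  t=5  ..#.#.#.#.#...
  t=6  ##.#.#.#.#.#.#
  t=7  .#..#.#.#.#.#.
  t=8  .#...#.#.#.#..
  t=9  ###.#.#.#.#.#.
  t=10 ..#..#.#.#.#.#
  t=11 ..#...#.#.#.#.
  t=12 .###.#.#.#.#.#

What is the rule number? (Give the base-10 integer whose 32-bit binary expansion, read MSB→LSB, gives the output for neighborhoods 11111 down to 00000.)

  ##### -> #   bit 31 = 1  t=2,i=9
  ####. -> #   bit 30 = 1  t=0,i=3
  ###.# -> #   bit 29 = 1  t=0,i=4
  ###.. -> .   bit 28 = 0  t=0,i=8
  ##.## -> .   bit 27 = 0  t=0,i=0
  ##.#. -> .   bit 26 = 0  t=2,i=12
  ##..# -> #   bit 25 = 1  t=0,i=9
  ##... -> #   bit 24 = 1  t=1,i=5
  #.### -> .   bit 23 = 0  t=0,i=1
  #.##. -> .   bit 22 = 0  t=4,i=9
  #.#.# -> .   bit 21 = 0  t=2,i=13
  #.#.. -> .   bit 20 = 0  t=2,i=1
  #..## -> #   bit 19 = 1  t=0,i=10
  #..#. -> .   bit 18 = 0  t=1,i=12
  #...# -> .   bit 17 = 0  t=2,i=3
  #.... -> .   bit 16 = 0  t=1,i=6
  .#### -> #   bit 15 = 1  t=0,i=2
  .###. -> .   bit 14 = 0  t=0,i=7
  .##.# -> #   bit 13 = 1  t=4,i=10
  .##.. -> #   bit 12 = 1  t=1,i=10
  .#.## -> #   bit 11 = 1  t=2,i=6
  .#.#. -> #   bit 10 = 1  t=2,i=0
  .#..# -> .   bit 9 = 0  t=1,i=0
  .#... -> #   bit 8 = 1  t=2,i=2
  ..### -> .   bit 7 = 0  t=0,i=11
  ..##. -> #   bit 6 = 1  t=1,i=9
  ..#.# -> .   bit 5 = 0  t=2,i=5
  ..#.. -> #   bit 4 = 1  t=1,i=13
  ...## -> #   bit 3 = 1  t=1,i=8
  ...#. -> #   bit 2 = 1  t=2,i=4
  ....# -> #   bit 1 = 1  t=1,i=7
  ..... -> #   bit 0 = 1  t=5,i=13
  bits 11100011000010001011110101011111 = 3809000799

3809000799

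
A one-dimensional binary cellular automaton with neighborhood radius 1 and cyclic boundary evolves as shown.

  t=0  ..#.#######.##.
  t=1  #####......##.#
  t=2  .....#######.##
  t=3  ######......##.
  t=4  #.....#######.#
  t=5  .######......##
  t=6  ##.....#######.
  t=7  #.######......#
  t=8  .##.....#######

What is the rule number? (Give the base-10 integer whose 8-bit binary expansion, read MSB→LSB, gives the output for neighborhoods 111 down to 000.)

63

  [7] ### => .  t=0,i=5
  [6] ##. => .  t=0,i=10
  [5] #.# => #  t=0,i=3
  [4] #.. => #  t=0,i=14
  [3] .## => #  t=0,i=4
  [2] .#. => #  t=0,i=2
  [1] ..# => #  t=0,i=1
  [0] ... => #  t=0,i=0
  bits 00111111 = 63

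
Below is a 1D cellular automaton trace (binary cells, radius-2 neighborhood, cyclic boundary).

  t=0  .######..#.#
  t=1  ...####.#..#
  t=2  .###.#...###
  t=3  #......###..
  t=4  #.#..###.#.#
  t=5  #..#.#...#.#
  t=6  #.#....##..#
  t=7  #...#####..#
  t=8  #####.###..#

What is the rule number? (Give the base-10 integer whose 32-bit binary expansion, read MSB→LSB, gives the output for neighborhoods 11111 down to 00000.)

  [31] ##### => #  t=0,i=3
  [30] ####. => #  t=0,i=5
  [29] ###.# => .  t=1,i=6
  [28] ###.. => #  t=0,i=6
  [27] ##.## => #  t=2,i=0
  [26] ##.#. => .  t=1,i=7
  [25] ##..# => .  t=0,i=7
  [24] ##... => #  t=7,i=1
  [23] #.### => .  t=0,i=1
  [22] #.##. => #  t=4,i=11
  [21] #.#.# => #  t=0,i=11
  [20] #.#.. => .  t=1,i=8
  [19] #..## => .  t=4,i=4
  [18] #..#. => #  t=0,i=8
  [17] #...# => #  t=1,i=1
  [16] #.... => #  t=3,i=2
  [15] .#### => .  t=0,i=2
  [14] .###. => .  t=2,i=2
  [13] .##.# => #  t=4,i=0
  [12] .##.. => #  t=5,i=0
  [11] .#.## => .  t=0,i=0
  [10] .#.#. => .  t=0,i=10
  [9] .#..# => #  t=1,i=9
  [8] .#... => .  t=1,i=0
  [7] ..### => #  t=1,i=3
  [6] ..##. => #  t=6,i=7
  [5] ..#.# => .  t=0,i=9
  [4] ..#.. => #  t=1,i=11
  [3] ...## => #  t=1,i=2
  [2] ...#. => #  t=5,i=8
  [1] ....# => #  t=3,i=5
  [0] ..... => .  t=3,i=3
  bits 11011001011001110011001011011110 = 3647419102

3647419102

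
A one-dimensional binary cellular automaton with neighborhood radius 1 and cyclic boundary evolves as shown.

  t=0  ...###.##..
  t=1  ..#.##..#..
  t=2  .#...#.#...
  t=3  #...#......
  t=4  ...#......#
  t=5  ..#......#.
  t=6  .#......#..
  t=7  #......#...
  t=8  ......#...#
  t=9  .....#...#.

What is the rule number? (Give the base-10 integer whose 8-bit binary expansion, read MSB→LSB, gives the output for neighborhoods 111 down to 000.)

194

  [7] ### => #  t=0,i=4
  [6] ##. => #  t=0,i=5
  [5] #.# => .  t=0,i=6
  [4] #.. => .  t=0,i=9
  [3] .## => .  t=0,i=3
  [2] .#. => .  t=1,i=2
  [1] ..# => #  t=0,i=2
  [0] ... => .  t=0,i=0
  bits 11000010 = 194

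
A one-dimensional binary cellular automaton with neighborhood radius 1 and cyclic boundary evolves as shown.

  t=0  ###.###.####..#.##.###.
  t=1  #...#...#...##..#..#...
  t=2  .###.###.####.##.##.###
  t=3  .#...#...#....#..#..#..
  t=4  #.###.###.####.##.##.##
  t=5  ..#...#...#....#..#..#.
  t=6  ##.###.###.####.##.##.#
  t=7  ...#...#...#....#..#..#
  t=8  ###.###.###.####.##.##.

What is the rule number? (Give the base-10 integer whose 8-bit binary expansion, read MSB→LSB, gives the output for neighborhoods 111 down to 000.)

  ### -> .   bit 7 = 0  t=0,i=1
  ##. -> .   bit 6 = 0  t=0,i=2
  #.# -> .   bit 5 = 0  t=0,i=3
  #.. -> #   bit 4 = 1  t=0,i=12
  .## -> #   bit 3 = 1  t=0,i=0
  .#. -> .   bit 2 = 0  t=0,i=14
  ..# -> #   bit 1 = 1  t=0,i=13
  ... -> #   bit 0 = 1  t=1,i=2
  bits 00011011 = 27

27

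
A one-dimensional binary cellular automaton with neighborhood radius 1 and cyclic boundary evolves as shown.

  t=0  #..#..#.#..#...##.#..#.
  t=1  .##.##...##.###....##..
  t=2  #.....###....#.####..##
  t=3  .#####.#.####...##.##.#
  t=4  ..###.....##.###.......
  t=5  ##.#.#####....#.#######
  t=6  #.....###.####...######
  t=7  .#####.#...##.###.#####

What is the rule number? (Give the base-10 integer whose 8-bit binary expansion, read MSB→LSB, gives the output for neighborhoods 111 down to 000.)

147

  ###|#  b7=1 t=1,i=13
  ##.|.  b6=0 t=0,i=16
  #.#|.  b5=0 t=0,i=7
  #..|#  b4=1 t=0,i=1
  .##|.  b3=0 t=0,i=15
  .#.|.  b2=0 t=0,i=0
  ..#|#  b1=1 t=0,i=2
  ...|#  b0=1 t=0,i=13
  bits 10010011 = 147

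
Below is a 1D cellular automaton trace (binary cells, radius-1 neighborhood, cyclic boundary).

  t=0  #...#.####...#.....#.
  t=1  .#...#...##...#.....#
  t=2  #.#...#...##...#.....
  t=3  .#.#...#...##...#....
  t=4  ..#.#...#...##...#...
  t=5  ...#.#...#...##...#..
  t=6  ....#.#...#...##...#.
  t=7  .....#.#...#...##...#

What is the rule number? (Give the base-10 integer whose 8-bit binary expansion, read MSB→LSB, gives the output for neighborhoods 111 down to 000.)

  nb ###: next=.  (t=0,i=7, bit7=0)
  nb ##.: next=#  (t=0,i=9, bit6=1)
  nb #.#: next=#  (t=0,i=5, bit5=1)
  nb #..: next=#  (t=0,i=1, bit4=1)
  nb .##: next=.  (t=0,i=6, bit3=0)
  nb .#.: next=.  (t=0,i=0, bit2=0)
  nb ..#: next=.  (t=0,i=3, bit1=0)
  nb ...: next=.  (t=0,i=2, bit0=0)
  bits 01110000 = 112

112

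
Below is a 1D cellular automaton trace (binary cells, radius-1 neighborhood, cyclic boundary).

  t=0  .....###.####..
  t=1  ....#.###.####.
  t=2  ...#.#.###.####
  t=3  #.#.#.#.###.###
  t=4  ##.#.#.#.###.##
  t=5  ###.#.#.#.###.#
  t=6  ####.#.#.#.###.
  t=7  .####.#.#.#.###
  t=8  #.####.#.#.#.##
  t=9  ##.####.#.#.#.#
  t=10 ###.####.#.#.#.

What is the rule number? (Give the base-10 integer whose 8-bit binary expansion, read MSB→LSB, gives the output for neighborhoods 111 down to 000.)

242

  ### -> #   bit 7 = 1  t=0,i=6
  ##. -> #   bit 6 = 1  t=0,i=7
  #.# -> #   bit 5 = 1  t=0,i=8
  #.. -> #   bit 4 = 1  t=0,i=13
  .## -> .   bit 3 = 0  t=0,i=5
  .#. -> .   bit 2 = 0  t=1,i=4
  ..# -> #   bit 1 = 1  t=0,i=4
  ... -> .   bit 0 = 0  t=0,i=0
  bits 11110010 = 242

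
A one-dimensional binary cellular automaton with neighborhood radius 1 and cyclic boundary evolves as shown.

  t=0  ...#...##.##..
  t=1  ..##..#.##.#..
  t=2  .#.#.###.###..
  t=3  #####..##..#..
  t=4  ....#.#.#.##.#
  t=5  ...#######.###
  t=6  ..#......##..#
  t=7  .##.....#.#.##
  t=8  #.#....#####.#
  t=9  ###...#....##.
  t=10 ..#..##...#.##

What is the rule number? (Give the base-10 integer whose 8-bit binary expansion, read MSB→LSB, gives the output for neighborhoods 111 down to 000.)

  nb ###: next=.  (t=2,i=6, bit7=0)
  nb ##.: next=#  (t=0,i=8, bit6=1)
  nb #.#: next=#  (t=0,i=9, bit5=1)
  nb #..: next=.  (t=0,i=4, bit4=0)
  nb .##: next=.  (t=0,i=7, bit3=0)
  nb .#.: next=#  (t=0,i=3, bit2=1)
  nb ..#: next=#  (t=0,i=2, bit1=1)
  nb ...: next=.  (t=0,i=0, bit0=0)
  bits 01100110 = 102

102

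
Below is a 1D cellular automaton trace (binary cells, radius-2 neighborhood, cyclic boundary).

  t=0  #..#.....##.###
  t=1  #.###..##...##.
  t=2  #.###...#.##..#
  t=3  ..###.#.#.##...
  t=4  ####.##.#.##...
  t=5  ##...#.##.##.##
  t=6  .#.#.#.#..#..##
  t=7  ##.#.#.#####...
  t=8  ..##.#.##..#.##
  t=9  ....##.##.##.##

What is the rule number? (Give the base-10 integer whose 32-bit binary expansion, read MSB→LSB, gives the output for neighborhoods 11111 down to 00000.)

  [31] ##### => .  t=7,i=9
  [30] ####. => .  t=0,i=14
  [29] ###.# => .  t=3,i=4
  [28] ###.. => #  t=0,i=0
  [27] ##.## => .  t=0,i=11
  [26] ##.#. => #  t=1,i=14
  [25] ##..# => .  t=0,i=1
  [24] ##... => .  t=1,i=9
  [23] #.### => #  t=0,i=12
  [22] #.##. => #  t=2,i=10
  [21] #.#.# => #  t=1,i=0
  [20] #.#.. => #  t=6,i=7
  [19] #..## => .  t=1,i=6
  [18] #..#. => #  t=0,i=2
  [17] #...# => #  t=1,i=10
  [16] #.... => .  t=0,i=5
  [15] .#### => #  t=0,i=13
  [14] .###. => #  t=1,i=3
  [13] .##.# => .  t=0,i=10
  [12] .##.. => #  t=1,i=8
  [11] .#.## => .  t=1,i=1
  [10] .#.#. => .  t=3,i=7
  [9] .#..# => #  t=6,i=8
  [8] .#... => #  t=0,i=4
  [7] ..### => #  t=3,i=2
  [6] ..##. => .  t=0,i=9
  [5] ..#.# => #  t=2,i=8
  [4] ..#.. => #  t=0,i=3
  [3] ...## => #  t=0,i=8
  [2] ...#. => .  t=2,i=7
  [1] ....# => #  t=0,i=7
  [0] ..... => .  t=0,i=6
  bits 00010100111101101101001110111010 = 351720378

351720378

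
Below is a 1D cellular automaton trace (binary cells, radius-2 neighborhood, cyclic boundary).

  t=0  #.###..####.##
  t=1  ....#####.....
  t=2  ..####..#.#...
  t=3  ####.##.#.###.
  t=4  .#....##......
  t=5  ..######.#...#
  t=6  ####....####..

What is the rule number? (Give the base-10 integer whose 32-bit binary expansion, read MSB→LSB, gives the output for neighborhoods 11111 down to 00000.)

  #####|.  b31=0 t=1,i=6
  ####.|.  b30=0 t=0,i=9
  ###.#|.  b29=0 t=0,i=0
  ###..|#  b28=1 t=0,i=4
  ##.##|.  b27=0 t=0,i=1
  ##.#.|#  b26=1 t=3,i=7
  ##..#|#  b25=1 t=0,i=5
  ##...|.  b24=0 t=1,i=9
  #.###|.  b23=0 t=0,i=2
  #.##.|.  b22=0 t=3,i=5
  #.#.#|.  b21=0 t=3,i=8
  #.#..|#  b20=1 t=2,i=10
  #..##|#  b19=1 t=0,i=6
  #..#.|.  b18=0 t=2,i=7
  #...#|#  b17=1 t=5,i=11
  #....|#  b16=1 t=1,i=10
  .####|#  b15=1 t=0,i=8
  .###.|.  b14=0 t=0,i=3
  .##.#|#  b13=1 t=3,i=6
  .##..|#  b12=1 t=4,i=7
  .#.##|.  b11=0 t=3,i=9
  .#.#.|.  b10=0 t=2,i=9
  .#..#|#  b9=1 t=5,i=0
  .#...|#  b8=1 t=2,i=11
  ..###|#  b7=1 t=0,i=7
  ..##.|#  b6=1 t=4,i=6
  ..#.#|#  b5=1 t=2,i=8
  ..#..|.  b4=0 t=4,i=1
  ...##|#  b3=1 t=1,i=3
  ...#.|.  b2=0 t=4,i=0
  ....#|#  b1=1 t=1,i=2
  .....|.  b0=0 t=1,i=0
  bits 00010110000110111011001111101010 = 370914282

370914282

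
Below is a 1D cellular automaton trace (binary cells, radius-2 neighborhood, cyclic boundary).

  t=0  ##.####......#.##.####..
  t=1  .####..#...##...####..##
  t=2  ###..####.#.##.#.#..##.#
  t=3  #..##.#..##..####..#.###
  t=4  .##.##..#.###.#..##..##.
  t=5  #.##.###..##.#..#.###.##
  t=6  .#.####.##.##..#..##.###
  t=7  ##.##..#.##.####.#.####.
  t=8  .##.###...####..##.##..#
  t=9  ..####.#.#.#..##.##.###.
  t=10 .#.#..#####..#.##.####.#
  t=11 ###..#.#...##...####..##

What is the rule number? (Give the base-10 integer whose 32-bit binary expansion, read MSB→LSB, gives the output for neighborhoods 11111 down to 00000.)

262993182

  ##### -> .   bit 31 = 0  t=10,i=8
  ####. -> .   bit 30 = 0  t=0,i=5
  ###.# -> .   bit 29 = 0  t=2,i=8
  ###.. -> .   bit 28 = 0  t=0,i=6
  ##.## -> #   bit 27 = 1  t=0,i=2
  ##.#. -> #   bit 26 = 1  t=2,i=9
  ##..# -> #   bit 25 = 1  t=0,i=22
  ##... -> #   bit 24 = 1  t=0,i=7
  #.### -> #   bit 23 = 1  t=0,i=3
  #.##. -> .   bit 22 = 0  t=0,i=15
  #.#.# -> #   bit 21 = 1  t=2,i=10
  #.#.. -> .   bit 20 = 0  t=2,i=17
  #..## -> #   bit 19 = 1  t=0,i=23
  #..#. -> #   bit 18 = 1  t=1,i=6
  #...# -> .   bit 17 = 0  t=1,i=9
  #.... -> .   bit 16 = 0  t=0,i=8
  .#### -> #   bit 15 = 1  t=0,i=4
  .###. -> #   bit 14 = 1  t=4,i=11
  .##.# -> #   bit 13 = 1  t=0,i=1
  .##.. -> #   bit 12 = 1  t=1,i=12
  .#.## -> .   bit 11 = 0  t=0,i=14
  .#.#. -> #   bit 10 = 1  t=2,i=16
  .#..# -> .   bit 9 = 0  t=2,i=18
  .#... -> #   bit 8 = 1  t=1,i=8
  ..### -> .   bit 7 = 0  t=1,i=16
  ..##. -> .   bit 6 = 0  t=0,i=0
  ..#.# -> .   bit 5 = 0  t=0,i=13
  ..#.. -> #   bit 4 = 1  t=1,i=7
  ...## -> #   bit 3 = 1  t=1,i=10
  ...#. -> #   bit 2 = 1  t=0,i=12
  ....# -> #   bit 1 = 1  t=0,i=11
  ..... -> .   bit 0 = 0  t=0,i=9
  bits 00001111101011001111010100011110 = 262993182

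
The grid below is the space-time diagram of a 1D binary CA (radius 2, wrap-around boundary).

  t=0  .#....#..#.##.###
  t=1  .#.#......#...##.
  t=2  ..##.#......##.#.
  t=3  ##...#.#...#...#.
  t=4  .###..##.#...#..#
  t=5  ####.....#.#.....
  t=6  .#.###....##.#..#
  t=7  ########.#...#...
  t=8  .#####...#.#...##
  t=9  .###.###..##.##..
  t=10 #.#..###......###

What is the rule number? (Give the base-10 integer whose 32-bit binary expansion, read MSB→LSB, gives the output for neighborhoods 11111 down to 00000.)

2444483592

  [31] ##### => #  t=7,i=2
  [30] ####. => .  t=5,i=2
  [29] ###.# => .  t=0,i=16
  [28] ###.. => #  t=4,i=3
  [27] ##.## => .  t=0,i=13
  [26] ##.#. => .  t=0,i=0
  [25] ##..# => .  t=1,i=16
  [24] ##... => #  t=3,i=2
  [23] #.### => #  t=0,i=14
  [22] #.##. => .  t=0,i=11
  [21] #.#.# => #  t=6,i=1
  [20] #.#.. => #  t=0,i=1
  [19] #..## => .  t=4,i=5
  [18] #..#. => .  t=0,i=8
  [17] #...# => #  t=1,i=12
  [16] #.... => #  t=0,i=3
  [15] .#### => #  t=5,i=1
  [14] .###. => #  t=0,i=15
  [13] .##.# => .  t=0,i=12
  [12] .##.. => #  t=1,i=15
  [11] .#.## => #  t=0,i=10
  [10] .#.#. => #  t=1,i=2
  [9] .#..# => .  t=0,i=7
  [8] .#... => .  t=0,i=2
  [7] ..### => .  t=5,i=0
  [6] ..##. => .  t=1,i=14
  [5] ..#.# => .  t=0,i=9
  [4] ..#.. => .  t=0,i=6
  [3] ...## => #  t=1,i=13
  [2] ...#. => .  t=0,i=5
  [1] ....# => .  t=0,i=4
  [0] ..... => .  t=1,i=6
  bits 10010001101100111101110000001000 = 2444483592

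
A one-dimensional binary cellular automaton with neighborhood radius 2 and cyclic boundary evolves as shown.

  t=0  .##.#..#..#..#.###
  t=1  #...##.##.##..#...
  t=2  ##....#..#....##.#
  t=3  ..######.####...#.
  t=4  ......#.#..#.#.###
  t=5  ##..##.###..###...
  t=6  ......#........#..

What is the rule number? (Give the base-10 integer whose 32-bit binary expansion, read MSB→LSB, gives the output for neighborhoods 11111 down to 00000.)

1227951894

  [31] ##### => .  t=3,i=4
  [30] ####. => #  t=3,i=6
  [29] ###.# => .  t=0,i=17
  [28] ###.. => .  t=2,i=1
  [27] ##.## => #  t=0,i=0
  [26] ##.#. => .  t=0,i=3
  [25] ##..# => .  t=1,i=12
  [24] ##... => #  t=2,i=2
  [23] #.### => .  t=0,i=15
  [22] #.##. => .  t=0,i=1
  [21] #.#.# => #  t=4,i=13
  [20] #.#.. => #  t=0,i=4
  [19] #..## => .  t=5,i=3
  [18] #..#. => .  t=0,i=6
  [17] #...# => .  t=1,i=2
  [16] #.... => #  t=2,i=3
  [15] .#### => .  t=3,i=3
  [14] .###. => .  t=0,i=16
  [13] .##.# => .  t=0,i=2
  [12] .##.. => .  t=1,i=11
  [11] .#.## => #  t=0,i=14
  [10] .#.#. => #  t=4,i=7
  [9] .#..# => #  t=0,i=5
  [8] .#... => #  t=1,i=1
  [7] ..### => .  t=3,i=2
  [6] ..##. => .  t=1,i=4
  [5] ..#.# => .  t=0,i=13
  [4] ..#.. => #  t=0,i=7
  [3] ...## => .  t=1,i=3
  [2] ...#. => #  t=1,i=17
  [1] ....# => #  t=2,i=4
  [0] ..... => .  t=4,i=2
  bits 01001001001100010000111100010110 = 1227951894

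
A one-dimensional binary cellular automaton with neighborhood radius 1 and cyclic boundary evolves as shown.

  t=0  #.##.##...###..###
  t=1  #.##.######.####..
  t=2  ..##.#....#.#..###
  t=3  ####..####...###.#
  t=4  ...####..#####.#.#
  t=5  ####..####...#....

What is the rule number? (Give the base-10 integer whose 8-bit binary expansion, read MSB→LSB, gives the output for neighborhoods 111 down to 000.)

91

  ### -> .   bit 7 = 0  t=0,i=11
  ##. -> #   bit 6 = 1  t=0,i=0
  #.# -> .   bit 5 = 0  t=0,i=1
  #.. -> #   bit 4 = 1  t=0,i=7
  .## -> #   bit 3 = 1  t=0,i=2
  .#. -> .   bit 2 = 0  t=1,i=0
  ..# -> #   bit 1 = 1  t=0,i=9
  ... -> #   bit 0 = 1  t=0,i=8
  bits 01011011 = 91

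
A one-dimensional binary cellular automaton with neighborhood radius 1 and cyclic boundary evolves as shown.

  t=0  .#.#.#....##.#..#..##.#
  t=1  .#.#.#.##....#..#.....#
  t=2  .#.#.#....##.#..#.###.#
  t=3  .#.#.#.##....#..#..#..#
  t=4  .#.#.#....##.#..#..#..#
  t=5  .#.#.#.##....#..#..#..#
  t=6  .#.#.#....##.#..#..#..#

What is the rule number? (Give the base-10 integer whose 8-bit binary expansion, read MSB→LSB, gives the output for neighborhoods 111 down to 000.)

  ### -> #   bit 7 = 1  t=2,i=19
  ##. -> .   bit 6 = 0  t=0,i=11
  #.# -> .   bit 5 = 0  t=0,i=0
  #.. -> .   bit 4 = 0  t=0,i=6
  .## -> .   bit 3 = 0  t=0,i=10
  .#. -> #   bit 2 = 1  t=0,i=1
  ..# -> .   bit 1 = 0  t=0,i=9
  ... -> #   bit 0 = 1  t=0,i=7
  bits 10000101 = 133

133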